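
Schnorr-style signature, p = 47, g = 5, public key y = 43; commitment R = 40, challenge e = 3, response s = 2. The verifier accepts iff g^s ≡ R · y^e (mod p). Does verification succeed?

passes

g^s mod p:
Squares mod 47: 5^1≡5, 5^2≡25
5^2 ≡ 25 (mod 47)
R · y^e mod p:
Squares mod 47: 43^1≡43, 43^2≡16
3 = 2 + 1, so 43^3 ≡ 16·43 ≡ 30 (mod 47)
40·30 = 1200 ≡ 25 (mod 47)
25 ≡ 25 (mod 47); signature holds.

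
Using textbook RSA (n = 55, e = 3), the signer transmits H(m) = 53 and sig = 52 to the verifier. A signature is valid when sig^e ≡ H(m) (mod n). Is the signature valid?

sig^2 ≡ 52^2 = 2704 ≡ 9
3 = 2 + 1, so sig^3 ≡ 9·52 ≡ 28 (mod 55)
28 ≠ 53, so verification fails.

invalid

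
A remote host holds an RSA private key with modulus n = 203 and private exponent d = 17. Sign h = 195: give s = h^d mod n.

48

h^2 ≡ 195^2 = 38025 ≡ 64
h^4 ≡ 64^2 = 4096 ≡ 36
h^8 ≡ 36^2 = 1296 ≡ 78
h^16 ≡ 78^2 = 6084 ≡ 197
17 = 16 + 1, so h^17 ≡ 197·195 ≡ 48 (mod 203)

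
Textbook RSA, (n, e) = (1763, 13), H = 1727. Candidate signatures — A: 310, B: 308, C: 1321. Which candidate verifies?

B

Candidate A: Squares mod 1763: 310^1≡310, 310^2≡898, 310^4≡713, 310^8≡625; 13 = 8 + 4 + 1, so 310^13 ≡ 625·713·310 ≡ 359 (mod 1763)
Candidate B: Squares mod 1763: 308^1≡308, 308^2≡1425, 308^4≡1412, 308^8≡1554; 13 = 8 + 4 + 1, so 308^13 ≡ 1554·1412·308 ≡ 1727 (mod 1763)
  → matches H = 1727
Candidate C: Squares mod 1763: 1321^1≡1321, 1321^2≡1434, 1321^4≡698, 1321^8≡616; 13 = 8 + 4 + 1, so 1321^13 ≡ 616·698·1321 ≡ 255 (mod 1763)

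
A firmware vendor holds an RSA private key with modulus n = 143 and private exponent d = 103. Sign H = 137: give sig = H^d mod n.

136

H^2 ≡ 137^2 = 18769 ≡ 36
H^4 ≡ 36^2 = 1296 ≡ 9
H^8 ≡ 9^2 = 81
H^16 ≡ 81^2 = 6561 ≡ 126
H^32 ≡ 126^2 = 15876 ≡ 3
H^64 ≡ 3^2 = 9
103 = 64 + 32 + 4 + 2 + 1, so H^103 ≡ 9·3·9·36·137 ≡ 136 (mod 143)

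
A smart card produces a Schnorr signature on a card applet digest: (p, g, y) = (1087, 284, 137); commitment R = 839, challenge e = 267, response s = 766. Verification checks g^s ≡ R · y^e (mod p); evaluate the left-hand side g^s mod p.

366

Squares mod 1087: 284^1≡284, 284^2≡218, 284^4≡783, 284^8≡21, 284^16≡441, 284^32≡995, 284^64≡855, 284^128≡561, 284^256≡578, 284^512≡375
766 = 512 + 128 + 64 + 32 + 16 + 8 + 4 + 2, so 284^766 ≡ 375·561·855·995·441·21·783·218 ≡ 366 (mod 1087)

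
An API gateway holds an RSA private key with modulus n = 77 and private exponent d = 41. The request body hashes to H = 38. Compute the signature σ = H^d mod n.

5

H^2 ≡ 38^2 = 1444 ≡ 58
H^4 ≡ 58^2 = 3364 ≡ 53
H^8 ≡ 53^2 = 2809 ≡ 37
H^16 ≡ 37^2 = 1369 ≡ 60
H^32 ≡ 60^2 = 3600 ≡ 58
41 = 32 + 8 + 1, so H^41 ≡ 58·37·38 ≡ 5 (mod 77)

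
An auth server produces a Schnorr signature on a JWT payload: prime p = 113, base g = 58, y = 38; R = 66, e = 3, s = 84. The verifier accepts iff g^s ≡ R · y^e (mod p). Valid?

g^s mod p:
Squares mod 113: 58^1≡58, 58^2≡87, 58^4≡111, 58^8≡4, 58^16≡16, 58^32≡30, 58^64≡109
84 = 64 + 16 + 4, so 58^84 ≡ 109·16·111 ≡ 15 (mod 113)
R · y^e mod p:
Squares mod 113: 38^1≡38, 38^2≡88
3 = 2 + 1, so 38^3 ≡ 88·38 ≡ 67 (mod 113)
66·67 = 4422 ≡ 15 (mod 113)
15 ≡ 15 (mod 113); signature holds.

yes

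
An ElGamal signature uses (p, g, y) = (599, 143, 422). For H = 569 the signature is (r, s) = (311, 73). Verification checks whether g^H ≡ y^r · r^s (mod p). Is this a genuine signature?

Left side g^H mod p:
143^569 mod 599 = 336
Right side y^r · r^s mod p:
422^311 mod 599 = 96
311^73 mod 599 = 303
96·303 = 29088 ≡ 336 (mod 599)
336 ≡ 336 (mod 599), so the signature is genuine.

genuine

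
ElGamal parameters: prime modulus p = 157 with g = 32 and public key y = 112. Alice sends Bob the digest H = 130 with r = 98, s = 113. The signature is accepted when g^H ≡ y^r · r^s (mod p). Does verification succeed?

Left side g^H mod p:
32^2 = 1024 ≡ 82
32^4 ≡ 82^2 = 6724 ≡ 130
32^8 ≡ 130^2 = 16900 ≡ 101
32^16 ≡ 101^2 = 10201 ≡ 153
32^32 ≡ 153^2 = 23409 ≡ 16
32^64 ≡ 16^2 = 256 ≡ 99
32^128 ≡ 99^2 = 9801 ≡ 67
130 = 128 + 2, so 32^130 ≡ 67·82 ≡ 156 (mod 157)
Right side y^r · r^s mod p:
112^2 = 12544 ≡ 141
112^4 ≡ 141^2 = 19881 ≡ 99
112^8 ≡ 99^2 = 9801 ≡ 67
112^16 ≡ 67^2 = 4489 ≡ 93
112^32 ≡ 93^2 = 8649 ≡ 14
112^64 ≡ 14^2 = 196 ≡ 39
98 = 64 + 32 + 2, so 112^98 ≡ 39·14·141 ≡ 56 (mod 157)
98^2 = 9604 ≡ 27
98^4 ≡ 27^2 = 729 ≡ 101
98^8 ≡ 101^2 = 10201 ≡ 153
98^16 ≡ 153^2 = 23409 ≡ 16
98^32 ≡ 16^2 = 256 ≡ 99
98^64 ≡ 99^2 = 9801 ≡ 67
113 = 64 + 32 + 16 + 1, so 98^113 ≡ 67·99·16·98 ≡ 79 (mod 157)
56·79 = 4424 ≡ 28 (mod 157)
156 ≠ 28, so verification fails.

fails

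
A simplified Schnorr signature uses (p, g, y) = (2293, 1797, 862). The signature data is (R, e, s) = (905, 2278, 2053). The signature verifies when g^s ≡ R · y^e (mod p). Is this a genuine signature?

g^s mod p:
1797^2 = 3229209 ≡ 665
1797^4 ≡ 665^2 = 442225 ≡ 1969
1797^8 ≡ 1969^2 = 3876961 ≡ 1791
1797^16 ≡ 1791^2 = 3207681 ≡ 2067
1797^32 ≡ 2067^2 = 4272489 ≡ 630
1797^64 ≡ 630^2 = 396900 ≡ 211
1797^128 ≡ 211^2 = 44521 ≡ 954
1797^256 ≡ 954^2 = 910116 ≡ 2088
1797^512 ≡ 2088^2 = 4359744 ≡ 751
1797^1024 ≡ 751^2 = 564001 ≡ 2216
1797^2048 ≡ 2216^2 = 4910656 ≡ 1343
2053 = 2048 + 4 + 1, so 1797^2053 ≡ 1343·1969·1797 ≡ 1433 (mod 2293)
R · y^e mod p:
862^2 = 743044 ≡ 112
862^4 ≡ 112^2 = 12544 ≡ 1079
862^8 ≡ 1079^2 = 1164241 ≡ 1690
862^16 ≡ 1690^2 = 2856100 ≡ 1315
862^32 ≡ 1315^2 = 1729225 ≡ 303
862^64 ≡ 303^2 = 91809 ≡ 89
862^128 ≡ 89^2 = 7921 ≡ 1042
862^256 ≡ 1042^2 = 1085764 ≡ 1175
862^512 ≡ 1175^2 = 1380625 ≡ 239
862^1024 ≡ 239^2 = 57121 ≡ 2089
862^2048 ≡ 2089^2 = 4363921 ≡ 342
2278 = 2048 + 128 + 64 + 32 + 4 + 2, so 862^2278 ≡ 342·1042·89·303·1079·112 ≡ 1205 (mod 2293)
905·1205 = 1090525 ≡ 1350 (mod 2293)
1433 ≠ 1350; the check fails.

forged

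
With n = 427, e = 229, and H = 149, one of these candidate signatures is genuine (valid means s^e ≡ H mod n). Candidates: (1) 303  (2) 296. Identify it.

2

Candidate 1: 303^2 = 91809 ≡ 4; 303^4 ≡ 4^2 = 16; 303^8 ≡ 16^2 = 256; 303^16 ≡ 256^2 = 65536 ≡ 205; 303^32 ≡ 205^2 = 42025 ≡ 179; 303^64 ≡ 179^2 = 32041 ≡ 16; 303^128 ≡ 16^2 = 256; 229 = 128 + 64 + 32 + 4 + 1, so 303^229 ≡ 256·16·179·16·303 ≡ 359 (mod 427)
Candidate 2: 296^2 = 87616 ≡ 81; 296^4 ≡ 81^2 = 6561 ≡ 156; 296^8 ≡ 156^2 = 24336 ≡ 424; 296^16 ≡ 424^2 = 179776 ≡ 9; 296^32 ≡ 9^2 = 81; 296^64 ≡ 81^2 = 6561 ≡ 156; 296^128 ≡ 156^2 = 24336 ≡ 424; 229 = 128 + 64 + 32 + 4 + 1, so 296^229 ≡ 424·156·81·156·296 ≡ 149 (mod 427)
  → matches H = 149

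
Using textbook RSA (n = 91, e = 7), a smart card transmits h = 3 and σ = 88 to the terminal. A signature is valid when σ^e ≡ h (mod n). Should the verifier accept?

reject

Squares mod 91: σ^1≡88, σ^2≡9, σ^4≡81
7 = 4 + 2 + 1, so σ^7 ≡ 81·9·88 ≡ 88 (mod 91)
σ^7 mod 91 = 88, but h = 3.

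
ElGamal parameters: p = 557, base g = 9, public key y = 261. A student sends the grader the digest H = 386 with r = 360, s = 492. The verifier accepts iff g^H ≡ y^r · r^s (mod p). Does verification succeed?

fails

Left side g^H mod p:
9^2 = 81
9^4 ≡ 81^2 = 6561 ≡ 434
9^8 ≡ 434^2 = 188356 ≡ 90
9^16 ≡ 90^2 = 8100 ≡ 302
9^32 ≡ 302^2 = 91204 ≡ 413
9^64 ≡ 413^2 = 170569 ≡ 127
9^128 ≡ 127^2 = 16129 ≡ 533
9^256 ≡ 533^2 = 284089 ≡ 19
386 = 256 + 128 + 2, so 9^386 ≡ 19·533·81 ≡ 383 (mod 557)
Right side y^r · r^s mod p:
261^2 = 68121 ≡ 167
261^4 ≡ 167^2 = 27889 ≡ 39
261^8 ≡ 39^2 = 1521 ≡ 407
261^16 ≡ 407^2 = 165649 ≡ 220
261^32 ≡ 220^2 = 48400 ≡ 498
261^64 ≡ 498^2 = 248004 ≡ 139
261^128 ≡ 139^2 = 19321 ≡ 383
261^256 ≡ 383^2 = 146689 ≡ 198
360 = 256 + 64 + 32 + 8, so 261^360 ≡ 198·139·498·407 ≡ 284 (mod 557)
360^2 = 129600 ≡ 376
360^4 ≡ 376^2 = 141376 ≡ 455
360^8 ≡ 455^2 = 207025 ≡ 378
360^16 ≡ 378^2 = 142884 ≡ 292
360^32 ≡ 292^2 = 85264 ≡ 43
360^64 ≡ 43^2 = 1849 ≡ 178
360^128 ≡ 178^2 = 31684 ≡ 492
360^256 ≡ 492^2 = 242064 ≡ 326
492 = 256 + 128 + 64 + 32 + 8 + 4, so 360^492 ≡ 326·492·178·43·378·455 ≡ 460 (mod 557)
284·460 = 130640 ≡ 302 (mod 557)
383 ≠ 302, so verification fails.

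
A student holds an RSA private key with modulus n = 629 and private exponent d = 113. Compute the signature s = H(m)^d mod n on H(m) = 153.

(H(m))^2 ≡ 153^2 = 23409 ≡ 136
(H(m))^4 ≡ 136^2 = 18496 ≡ 255
(H(m))^8 ≡ 255^2 = 65025 ≡ 238
(H(m))^16 ≡ 238^2 = 56644 ≡ 34
(H(m))^32 ≡ 34^2 = 1156 ≡ 527
(H(m))^64 ≡ 527^2 = 277729 ≡ 340
113 = 64 + 32 + 16 + 1, so (H(m))^113 ≡ 340·527·34·153 ≡ 17 (mod 629)

17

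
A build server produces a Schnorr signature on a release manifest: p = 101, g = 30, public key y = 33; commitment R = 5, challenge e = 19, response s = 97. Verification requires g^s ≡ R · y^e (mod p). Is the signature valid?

invalid

g^s mod p:
30^2 = 900 ≡ 92
30^4 ≡ 92^2 = 8464 ≡ 81
30^8 ≡ 81^2 = 6561 ≡ 97
30^16 ≡ 97^2 = 9409 ≡ 16
30^32 ≡ 16^2 = 256 ≡ 54
30^64 ≡ 54^2 = 2916 ≡ 88
97 = 64 + 32 + 1, so 30^97 ≡ 88·54·30 ≡ 49 (mod 101)
R · y^e mod p:
33^2 = 1089 ≡ 79
33^4 ≡ 79^2 = 6241 ≡ 80
33^8 ≡ 80^2 = 6400 ≡ 37
33^16 ≡ 37^2 = 1369 ≡ 56
19 = 16 + 2 + 1, so 33^19 ≡ 56·79·33 ≡ 47 (mod 101)
5·47 = 235 ≡ 33 (mod 101)
49 ≠ 33; the check fails.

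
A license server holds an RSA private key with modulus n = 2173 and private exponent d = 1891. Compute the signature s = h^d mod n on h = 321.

511

h^2 ≡ 321^2 = 103041 ≡ 910
h^4 ≡ 910^2 = 828100 ≡ 187
h^8 ≡ 187^2 = 34969 ≡ 201
h^16 ≡ 201^2 = 40401 ≡ 1287
h^32 ≡ 1287^2 = 1656369 ≡ 543
h^64 ≡ 543^2 = 294849 ≡ 1494
h^128 ≡ 1494^2 = 2232036 ≡ 365
h^256 ≡ 365^2 = 133225 ≡ 672
h^512 ≡ 672^2 = 451584 ≡ 1773
h^1024 ≡ 1773^2 = 3143529 ≡ 1371
1891 = 1024 + 512 + 256 + 64 + 32 + 2 + 1, so h^1891 ≡ 1371·1773·672·1494·543·910·321 ≡ 511 (mod 2173)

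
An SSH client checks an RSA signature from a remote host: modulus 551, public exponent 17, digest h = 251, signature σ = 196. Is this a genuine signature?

forged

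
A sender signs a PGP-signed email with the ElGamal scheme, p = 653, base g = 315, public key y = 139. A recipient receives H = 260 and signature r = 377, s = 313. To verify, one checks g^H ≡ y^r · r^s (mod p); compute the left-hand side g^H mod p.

503

Squares mod 653: 315^1≡315, 315^2≡622, 315^4≡308, 315^8≡179, 315^16≡44, 315^32≡630, 315^64≡529, 315^128≡357, 315^256≡114
260 = 256 + 4, so 315^260 ≡ 114·308 ≡ 503 (mod 653)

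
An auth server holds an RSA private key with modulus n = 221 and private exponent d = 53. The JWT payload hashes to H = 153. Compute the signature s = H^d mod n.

17

H^53 mod 221 = 17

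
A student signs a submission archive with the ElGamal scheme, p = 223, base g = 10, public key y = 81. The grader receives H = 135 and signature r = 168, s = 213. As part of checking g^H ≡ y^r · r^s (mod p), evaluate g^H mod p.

87

10^2 = 100
10^4 ≡ 100^2 = 10000 ≡ 188
10^8 ≡ 188^2 = 35344 ≡ 110
10^16 ≡ 110^2 = 12100 ≡ 58
10^32 ≡ 58^2 = 3364 ≡ 19
10^64 ≡ 19^2 = 361 ≡ 138
10^128 ≡ 138^2 = 19044 ≡ 89
135 = 128 + 4 + 2 + 1, so 10^135 ≡ 89·188·100·10 ≡ 87 (mod 223)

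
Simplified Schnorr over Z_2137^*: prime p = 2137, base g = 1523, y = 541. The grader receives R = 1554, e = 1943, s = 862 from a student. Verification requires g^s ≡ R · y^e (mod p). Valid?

g^s mod p:
1523^2 = 2319529 ≡ 884
1523^4 ≡ 884^2 = 781456 ≡ 1451
1523^8 ≡ 1451^2 = 2105401 ≡ 456
1523^16 ≡ 456^2 = 207936 ≡ 647
1523^32 ≡ 647^2 = 418609 ≡ 1894
1523^64 ≡ 1894^2 = 3587236 ≡ 1350
1523^128 ≡ 1350^2 = 1822500 ≡ 1776
1523^256 ≡ 1776^2 = 3154176 ≡ 2101
1523^512 ≡ 2101^2 = 4414201 ≡ 1296
862 = 512 + 256 + 64 + 16 + 8 + 4 + 2, so 1523^862 ≡ 1296·2101·1350·647·456·1451·884 ≡ 1227 (mod 2137)
R · y^e mod p:
541^2 = 292681 ≡ 2049
541^4 ≡ 2049^2 = 4198401 ≡ 1333
541^8 ≡ 1333^2 = 1776889 ≡ 1042
541^16 ≡ 1042^2 = 1085764 ≡ 168
541^32 ≡ 168^2 = 28224 ≡ 443
541^64 ≡ 443^2 = 196249 ≡ 1782
541^128 ≡ 1782^2 = 3175524 ≡ 2079
541^256 ≡ 2079^2 = 4322241 ≡ 1227
541^512 ≡ 1227^2 = 1505529 ≡ 1081
541^1024 ≡ 1081^2 = 1168561 ≡ 1759
1943 = 1024 + 512 + 256 + 128 + 16 + 4 + 2 + 1, so 541^1943 ≡ 1759·1081·1227·2079·168·1333·2049·541 ≡ 1296 (mod 2137)
1554·1296 = 2013984 ≡ 930 (mod 2137)
1227 ≠ 930; the check fails.

no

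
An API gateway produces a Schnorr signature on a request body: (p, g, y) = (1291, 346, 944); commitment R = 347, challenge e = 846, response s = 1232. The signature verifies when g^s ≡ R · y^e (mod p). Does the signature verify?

g^s mod p:
346^2 = 119716 ≡ 944
346^4 ≡ 944^2 = 891136 ≡ 346
346^8 ≡ 346^2 = 119716 ≡ 944
346^16 ≡ 944^2 = 891136 ≡ 346
346^32 ≡ 346^2 = 119716 ≡ 944
346^64 ≡ 944^2 = 891136 ≡ 346
346^128 ≡ 346^2 = 119716 ≡ 944
346^256 ≡ 944^2 = 891136 ≡ 346
346^512 ≡ 346^2 = 119716 ≡ 944
346^1024 ≡ 944^2 = 891136 ≡ 346
1232 = 1024 + 128 + 64 + 16, so 346^1232 ≡ 346·944·346·346 ≡ 944 (mod 1291)
R · y^e mod p:
944^2 = 891136 ≡ 346
944^4 ≡ 346^2 = 119716 ≡ 944
944^8 ≡ 944^2 = 891136 ≡ 346
944^16 ≡ 346^2 = 119716 ≡ 944
944^32 ≡ 944^2 = 891136 ≡ 346
944^64 ≡ 346^2 = 119716 ≡ 944
944^128 ≡ 944^2 = 891136 ≡ 346
944^256 ≡ 346^2 = 119716 ≡ 944
944^512 ≡ 944^2 = 891136 ≡ 346
846 = 512 + 256 + 64 + 8 + 4 + 2, so 944^846 ≡ 346·944·944·346·944·346 ≡ 1 (mod 1291)
347·1 = 347 ≡ 347 (mod 1291)
944 ≠ 347; the check fails.

does not verify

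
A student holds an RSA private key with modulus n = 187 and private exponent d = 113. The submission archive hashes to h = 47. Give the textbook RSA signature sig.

115

h^2 ≡ 47^2 = 2209 ≡ 152
h^4 ≡ 152^2 = 23104 ≡ 103
h^8 ≡ 103^2 = 10609 ≡ 137
h^16 ≡ 137^2 = 18769 ≡ 69
h^32 ≡ 69^2 = 4761 ≡ 86
h^64 ≡ 86^2 = 7396 ≡ 103
113 = 64 + 32 + 16 + 1, so h^113 ≡ 103·86·69·47 ≡ 115 (mod 187)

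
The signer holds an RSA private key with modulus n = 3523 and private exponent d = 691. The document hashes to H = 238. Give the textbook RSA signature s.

927

H^2 ≡ 238^2 = 56644 ≡ 276
H^4 ≡ 276^2 = 76176 ≡ 2193
H^8 ≡ 2193^2 = 4809249 ≡ 354
H^16 ≡ 354^2 = 125316 ≡ 2011
H^32 ≡ 2011^2 = 4044121 ≡ 3240
H^64 ≡ 3240^2 = 10497600 ≡ 2583
H^128 ≡ 2583^2 = 6671889 ≡ 2850
H^256 ≡ 2850^2 = 8122500 ≡ 1985
H^512 ≡ 1985^2 = 3940225 ≡ 1511
691 = 512 + 128 + 32 + 16 + 2 + 1, so H^691 ≡ 1511·2850·3240·2011·276·238 ≡ 927 (mod 3523)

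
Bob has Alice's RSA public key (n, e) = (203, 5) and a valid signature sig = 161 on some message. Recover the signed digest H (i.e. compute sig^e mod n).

sig^2 ≡ 161^2 = 25921 ≡ 140
sig^4 ≡ 140^2 = 19600 ≡ 112
5 = 4 + 1, so sig^5 ≡ 112·161 ≡ 168 (mod 203)

168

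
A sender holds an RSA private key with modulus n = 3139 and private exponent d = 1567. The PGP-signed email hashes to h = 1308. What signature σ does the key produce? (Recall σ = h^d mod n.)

2050

Squares mod 3139: h^1≡1308, h^2≡109, h^4≡2464, h^8≡470, h^16≡1170, h^32≡296, h^64≡2863, h^128≡840, h^256≡2464, h^512≡470, h^1024≡1170
1567 = 1024 + 512 + 16 + 8 + 4 + 2 + 1, so h^1567 ≡ 1170·470·1170·470·2464·109·1308 ≡ 2050 (mod 3139)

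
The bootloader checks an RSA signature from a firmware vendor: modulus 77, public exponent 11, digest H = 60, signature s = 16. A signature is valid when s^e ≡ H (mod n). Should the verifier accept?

s^2 ≡ 16^2 = 256 ≡ 25
s^4 ≡ 25^2 = 625 ≡ 9
s^8 ≡ 9^2 = 81 ≡ 4
11 = 8 + 2 + 1, so s^11 ≡ 4·25·16 ≡ 60 (mod 77)
Since 60 equals the digest 60, verification succeeds.

accept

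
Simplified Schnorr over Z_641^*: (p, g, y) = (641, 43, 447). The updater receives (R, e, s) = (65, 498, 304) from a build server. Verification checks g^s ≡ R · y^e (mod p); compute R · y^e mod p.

597

Squares mod 641: 447^1≡447, 447^2≡458, 447^4≡157, 447^8≡291, 447^16≡69, 447^32≡274, 447^64≡79, 447^128≡472, 447^256≡357
498 = 256 + 128 + 64 + 32 + 16 + 2, so 447^498 ≡ 357·472·79·274·69·458 ≡ 236 (mod 641)
R · y^e ≡ 65·236 = 15340 ≡ 597 (mod 641)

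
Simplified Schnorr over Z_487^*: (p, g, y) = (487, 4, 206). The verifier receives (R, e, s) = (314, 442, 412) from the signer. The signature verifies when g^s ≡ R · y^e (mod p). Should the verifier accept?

reject

g^s mod p:
4^2 = 16
4^4 ≡ 16^2 = 256
4^8 ≡ 256^2 = 65536 ≡ 278
4^16 ≡ 278^2 = 77284 ≡ 338
4^32 ≡ 338^2 = 114244 ≡ 286
4^64 ≡ 286^2 = 81796 ≡ 467
4^128 ≡ 467^2 = 218089 ≡ 400
4^256 ≡ 400^2 = 160000 ≡ 264
412 = 256 + 128 + 16 + 8 + 4, so 4^412 ≡ 264·400·338·278·256 ≡ 121 (mod 487)
R · y^e mod p:
206^2 = 42436 ≡ 67
206^4 ≡ 67^2 = 4489 ≡ 106
206^8 ≡ 106^2 = 11236 ≡ 35
206^16 ≡ 35^2 = 1225 ≡ 251
206^32 ≡ 251^2 = 63001 ≡ 178
206^64 ≡ 178^2 = 31684 ≡ 29
206^128 ≡ 29^2 = 841 ≡ 354
206^256 ≡ 354^2 = 125316 ≡ 157
442 = 256 + 128 + 32 + 16 + 8 + 2, so 206^442 ≡ 157·354·178·251·35·67 ≡ 61 (mod 487)
314·61 = 19154 ≡ 161 (mod 487)
121 ≠ 161; the check fails.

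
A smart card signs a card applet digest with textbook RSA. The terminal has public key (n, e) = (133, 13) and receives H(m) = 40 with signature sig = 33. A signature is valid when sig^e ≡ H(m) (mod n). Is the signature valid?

valid

Squares mod 133: sig^1≡33, sig^2≡25, sig^4≡93, sig^8≡4
13 = 8 + 4 + 1, so sig^13 ≡ 4·93·33 ≡ 40 (mod 133)
Since 40 equals the digest 40, verification succeeds.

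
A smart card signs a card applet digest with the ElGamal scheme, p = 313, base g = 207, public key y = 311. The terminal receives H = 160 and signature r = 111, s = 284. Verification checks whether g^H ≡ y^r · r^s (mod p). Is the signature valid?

invalid

Left side g^H mod p:
207^2 = 42849 ≡ 281
207^4 ≡ 281^2 = 78961 ≡ 85
207^8 ≡ 85^2 = 7225 ≡ 26
207^16 ≡ 26^2 = 676 ≡ 50
207^32 ≡ 50^2 = 2500 ≡ 309
207^64 ≡ 309^2 = 95481 ≡ 16
207^128 ≡ 16^2 = 256
160 = 128 + 32, so 207^160 ≡ 256·309 ≡ 228 (mod 313)
Right side y^r · r^s mod p:
311^2 = 96721 ≡ 4
311^4 ≡ 4^2 = 16
311^8 ≡ 16^2 = 256
311^16 ≡ 256^2 = 65536 ≡ 119
311^32 ≡ 119^2 = 14161 ≡ 76
311^64 ≡ 76^2 = 5776 ≡ 142
111 = 64 + 32 + 8 + 4 + 2 + 1, so 311^111 ≡ 142·76·256·16·4·311 ≡ 152 (mod 313)
111^2 = 12321 ≡ 114
111^4 ≡ 114^2 = 12996 ≡ 163
111^8 ≡ 163^2 = 26569 ≡ 277
111^16 ≡ 277^2 = 76729 ≡ 44
111^32 ≡ 44^2 = 1936 ≡ 58
111^64 ≡ 58^2 = 3364 ≡ 234
111^128 ≡ 234^2 = 54756 ≡ 294
111^256 ≡ 294^2 = 86436 ≡ 48
284 = 256 + 16 + 8 + 4, so 111^284 ≡ 48·44·277·163 ≡ 19 (mod 313)
152·19 = 2888 ≡ 71 (mod 313)
228 ≠ 71, so verification fails.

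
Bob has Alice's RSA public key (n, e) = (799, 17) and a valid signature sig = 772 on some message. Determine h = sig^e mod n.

415

Squares mod 799: sig^1≡772, sig^2≡729, sig^4≡106, sig^8≡50, sig^16≡103
17 = 16 + 1, so sig^17 ≡ 103·772 ≡ 415 (mod 799)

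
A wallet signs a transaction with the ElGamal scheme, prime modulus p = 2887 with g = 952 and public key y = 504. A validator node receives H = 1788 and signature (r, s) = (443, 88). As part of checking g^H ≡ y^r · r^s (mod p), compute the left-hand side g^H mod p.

234

952^2 = 906304 ≡ 2673
952^4 ≡ 2673^2 = 7144929 ≡ 2491
952^8 ≡ 2491^2 = 6205081 ≡ 918
952^16 ≡ 918^2 = 842724 ≡ 2607
952^32 ≡ 2607^2 = 6796449 ≡ 451
952^64 ≡ 451^2 = 203401 ≡ 1311
952^128 ≡ 1311^2 = 1718721 ≡ 956
952^256 ≡ 956^2 = 913936 ≡ 1644
952^512 ≡ 1644^2 = 2702736 ≡ 504
952^1024 ≡ 504^2 = 254016 ≡ 2847
1788 = 1024 + 512 + 128 + 64 + 32 + 16 + 8 + 4, so 952^1788 ≡ 2847·504·956·1311·451·2607·918·2491 ≡ 234 (mod 2887)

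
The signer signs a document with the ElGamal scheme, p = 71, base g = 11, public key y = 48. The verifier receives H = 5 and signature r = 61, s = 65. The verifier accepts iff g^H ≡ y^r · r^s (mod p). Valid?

no

Left side g^H mod p:
Squares mod 71: 11^1≡11, 11^2≡50, 11^4≡15
5 = 4 + 1, so 11^5 ≡ 15·11 ≡ 23 (mod 71)
Right side y^r · r^s mod p:
Squares mod 71: 48^1≡48, 48^2≡32, 48^4≡30, 48^8≡48, 48^16≡32, 48^32≡30
61 = 32 + 16 + 8 + 4 + 1, so 48^61 ≡ 30·32·48·30·48 ≡ 20 (mod 71)
Squares mod 71: 61^1≡61, 61^2≡29, 61^4≡60, 61^8≡50, 61^16≡15, 61^32≡12, 61^64≡2
65 = 64 + 1, so 61^65 ≡ 2·61 ≡ 51 (mod 71)
20·51 = 1020 ≡ 26 (mod 71)
23 ≠ 26, so verification fails.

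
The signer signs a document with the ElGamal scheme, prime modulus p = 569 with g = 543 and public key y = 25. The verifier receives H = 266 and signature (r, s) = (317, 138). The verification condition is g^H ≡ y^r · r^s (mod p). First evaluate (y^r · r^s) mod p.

400

25^2 = 625 ≡ 56
25^4 ≡ 56^2 = 3136 ≡ 291
25^8 ≡ 291^2 = 84681 ≡ 469
25^16 ≡ 469^2 = 219961 ≡ 327
25^32 ≡ 327^2 = 106929 ≡ 526
25^64 ≡ 526^2 = 276676 ≡ 142
25^128 ≡ 142^2 = 20164 ≡ 249
25^256 ≡ 249^2 = 62001 ≡ 549
317 = 256 + 32 + 16 + 8 + 4 + 1, so 25^317 ≡ 549·526·327·469·291·25 ≡ 63 (mod 569)
317^2 = 100489 ≡ 345
317^4 ≡ 345^2 = 119025 ≡ 104
317^8 ≡ 104^2 = 10816 ≡ 5
317^16 ≡ 5^2 = 25
317^32 ≡ 25^2 = 625 ≡ 56
317^64 ≡ 56^2 = 3136 ≡ 291
317^128 ≡ 291^2 = 84681 ≡ 469
138 = 128 + 8 + 2, so 317^138 ≡ 469·5·345 ≡ 476 (mod 569)
y^r · r^s ≡ 63·476 = 29988 ≡ 400 (mod 569)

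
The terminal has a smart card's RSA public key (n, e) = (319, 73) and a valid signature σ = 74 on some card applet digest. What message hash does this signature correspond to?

σ^2 ≡ 74^2 = 5476 ≡ 53
σ^4 ≡ 53^2 = 2809 ≡ 257
σ^8 ≡ 257^2 = 66049 ≡ 16
σ^16 ≡ 16^2 = 256
σ^32 ≡ 256^2 = 65536 ≡ 141
σ^64 ≡ 141^2 = 19881 ≡ 103
73 = 64 + 8 + 1, so σ^73 ≡ 103·16·74 ≡ 94 (mod 319)

94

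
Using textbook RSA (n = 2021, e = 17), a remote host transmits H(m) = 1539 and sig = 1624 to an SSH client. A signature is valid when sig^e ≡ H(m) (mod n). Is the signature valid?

valid

sig^2 ≡ 1624^2 = 2637376 ≡ 1992
sig^4 ≡ 1992^2 = 3968064 ≡ 841
sig^8 ≡ 841^2 = 707281 ≡ 1952
sig^16 ≡ 1952^2 = 3810304 ≡ 719
17 = 16 + 1, so sig^17 ≡ 719·1624 ≡ 1539 (mod 2021)
Since 1539 equals the digest 1539, verification succeeds.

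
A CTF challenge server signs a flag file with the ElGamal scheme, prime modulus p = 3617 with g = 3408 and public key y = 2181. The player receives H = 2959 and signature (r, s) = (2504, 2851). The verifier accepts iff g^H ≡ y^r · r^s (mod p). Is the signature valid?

valid

Left side g^H mod p:
3408^2 = 11614464 ≡ 277
3408^4 ≡ 277^2 = 76729 ≡ 772
3408^8 ≡ 772^2 = 595984 ≡ 2796
3408^16 ≡ 2796^2 = 7817616 ≡ 1279
3408^32 ≡ 1279^2 = 1635841 ≡ 957
3408^64 ≡ 957^2 = 915849 ≡ 748
3408^128 ≡ 748^2 = 559504 ≡ 2486
3408^256 ≡ 2486^2 = 6180196 ≡ 2360
3408^512 ≡ 2360^2 = 5569600 ≡ 3037
3408^1024 ≡ 3037^2 = 9223369 ≡ 19
3408^2048 ≡ 19^2 = 361
2959 = 2048 + 512 + 256 + 128 + 8 + 4 + 2 + 1, so 3408^2959 ≡ 361·3037·2360·2486·2796·772·277·3408 ≡ 3391 (mod 3617)
Right side y^r · r^s mod p:
2181^2 = 4756761 ≡ 406
2181^4 ≡ 406^2 = 164836 ≡ 2071
2181^8 ≡ 2071^2 = 4289041 ≡ 2896
2181^16 ≡ 2896^2 = 8386816 ≡ 2610
2181^32 ≡ 2610^2 = 6812100 ≡ 1289
2181^64 ≡ 1289^2 = 1661521 ≡ 1318
2181^128 ≡ 1318^2 = 1737124 ≡ 964
2181^256 ≡ 964^2 = 929296 ≡ 3344
2181^512 ≡ 3344^2 = 11182336 ≡ 2189
2181^1024 ≡ 2189^2 = 4791721 ≡ 2813
2181^2048 ≡ 2813^2 = 7912969 ≡ 2590
2504 = 2048 + 256 + 128 + 64 + 8, so 2181^2504 ≡ 2590·3344·964·1318·2896 ≡ 3496 (mod 3617)
2504^2 = 6270016 ≡ 1755
2504^4 ≡ 1755^2 = 3080025 ≡ 1958
2504^8 ≡ 1958^2 = 3833764 ≡ 3361
2504^16 ≡ 3361^2 = 11296321 ≡ 430
2504^32 ≡ 430^2 = 184900 ≡ 433
2504^64 ≡ 433^2 = 187489 ≡ 3022
2504^128 ≡ 3022^2 = 9132484 ≡ 3176
2504^256 ≡ 3176^2 = 10086976 ≡ 2780
2504^512 ≡ 2780^2 = 7728400 ≡ 2488
2504^1024 ≡ 2488^2 = 6190144 ≡ 1457
2504^2048 ≡ 1457^2 = 2122849 ≡ 3287
2851 = 2048 + 512 + 256 + 32 + 2 + 1, so 2504^2851 ≡ 3287·2488·2780·433·1755·2504 ≡ 1078 (mod 3617)
3496·1078 = 3768688 ≡ 3391 (mod 3617)
3391 ≡ 3391 (mod 3617), so the signature is genuine.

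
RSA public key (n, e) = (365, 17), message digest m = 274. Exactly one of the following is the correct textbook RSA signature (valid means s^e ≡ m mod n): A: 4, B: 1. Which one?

Candidate A: Squares mod 365: 4^1≡4, 4^2≡16, 4^4≡256, 4^8≡201, 4^16≡251; 17 = 16 + 1, so 4^17 ≡ 251·4 ≡ 274 (mod 365)
  → matches m = 274
Candidate B: Squares mod 365: 1^1≡1, 1^2≡1, 1^4≡1, 1^8≡1, 1^16≡1; 17 = 16 + 1, so 1^17 ≡ 1·1 ≡ 1 (mod 365)

A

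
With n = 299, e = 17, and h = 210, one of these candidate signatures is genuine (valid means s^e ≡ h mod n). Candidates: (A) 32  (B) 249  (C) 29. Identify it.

A

Candidate A: Squares mod 299: 32^1≡32, 32^2≡127, 32^4≡282, 32^8≡289, 32^16≡100; 17 = 16 + 1, so 32^17 ≡ 100·32 ≡ 210 (mod 299)
  → matches h = 210
Candidate B: Squares mod 299: 249^1≡249, 249^2≡108, 249^4≡3, 249^8≡9, 249^16≡81; 17 = 16 + 1, so 249^17 ≡ 81·249 ≡ 136 (mod 299)
Candidate C: Squares mod 299: 29^1≡29, 29^2≡243, 29^4≡146, 29^8≡87, 29^16≡94; 17 = 16 + 1, so 29^17 ≡ 94·29 ≡ 35 (mod 299)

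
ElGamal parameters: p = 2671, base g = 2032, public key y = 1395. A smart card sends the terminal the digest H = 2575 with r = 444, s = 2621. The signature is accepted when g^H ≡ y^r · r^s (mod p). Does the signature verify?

does not verify

Left side g^H mod p:
2032^2 = 4129024 ≡ 2329
2032^4 ≡ 2329^2 = 5424241 ≡ 2111
2032^8 ≡ 2111^2 = 4456321 ≡ 1093
2032^16 ≡ 1093^2 = 1194649 ≡ 712
2032^32 ≡ 712^2 = 506944 ≡ 2125
2032^64 ≡ 2125^2 = 4515625 ≡ 1635
2032^128 ≡ 1635^2 = 2673225 ≡ 2225
2032^256 ≡ 2225^2 = 4950625 ≡ 1262
2032^512 ≡ 1262^2 = 1592644 ≡ 728
2032^1024 ≡ 728^2 = 529984 ≡ 1126
2032^2048 ≡ 1126^2 = 1267876 ≡ 1822
2575 = 2048 + 512 + 8 + 4 + 2 + 1, so 2032^2575 ≡ 1822·728·1093·2111·2329·2032 ≡ 140 (mod 2671)
Right side y^r · r^s mod p:
1395^2 = 1946025 ≡ 1537
1395^4 ≡ 1537^2 = 2362369 ≡ 1205
1395^8 ≡ 1205^2 = 1452025 ≡ 1672
1395^16 ≡ 1672^2 = 2795584 ≡ 1718
1395^32 ≡ 1718^2 = 2951524 ≡ 69
1395^64 ≡ 69^2 = 4761 ≡ 2090
1395^128 ≡ 2090^2 = 4368100 ≡ 1015
1395^256 ≡ 1015^2 = 1030225 ≡ 1890
444 = 256 + 128 + 32 + 16 + 8 + 4, so 1395^444 ≡ 1890·1015·69·1718·1672·1205 ≡ 1513 (mod 2671)
444^2 = 197136 ≡ 2153
444^4 ≡ 2153^2 = 4635409 ≡ 1224
444^8 ≡ 1224^2 = 1498176 ≡ 2416
444^16 ≡ 2416^2 = 5837056 ≡ 921
444^32 ≡ 921^2 = 848241 ≡ 1534
444^64 ≡ 1534^2 = 2353156 ≡ 5
444^128 ≡ 5^2 = 25
444^256 ≡ 25^2 = 625
444^512 ≡ 625^2 = 390625 ≡ 659
444^1024 ≡ 659^2 = 434281 ≡ 1579
444^2048 ≡ 1579^2 = 2493241 ≡ 1198
2621 = 2048 + 512 + 32 + 16 + 8 + 4 + 1, so 444^2621 ≡ 1198·659·1534·921·2416·1224·444 ≡ 300 (mod 2671)
1513·300 = 453900 ≡ 2501 (mod 2671)
140 ≠ 2501, so verification fails.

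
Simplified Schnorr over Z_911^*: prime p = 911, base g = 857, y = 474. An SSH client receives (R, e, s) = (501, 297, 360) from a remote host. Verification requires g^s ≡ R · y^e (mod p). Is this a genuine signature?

g^s mod p:
857^360 mod 911 = 867
R · y^e mod p:
474^297 mod 911 = 880
501·880 = 440880 ≡ 867 (mod 911)
867 ≡ 867 (mod 911); signature holds.

genuine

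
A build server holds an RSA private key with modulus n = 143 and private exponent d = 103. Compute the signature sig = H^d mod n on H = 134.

30

Squares mod 143: H^1≡134, H^2≡81, H^4≡126, H^8≡3, H^16≡9, H^32≡81, H^64≡126
103 = 64 + 32 + 4 + 2 + 1, so H^103 ≡ 126·81·126·81·134 ≡ 30 (mod 143)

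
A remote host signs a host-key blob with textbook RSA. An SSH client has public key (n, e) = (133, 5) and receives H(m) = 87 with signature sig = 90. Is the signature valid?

invalid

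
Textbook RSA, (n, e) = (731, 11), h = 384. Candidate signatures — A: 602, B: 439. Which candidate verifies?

Candidate A: 602^2 = 362404 ≡ 559; 602^4 ≡ 559^2 = 312481 ≡ 344; 602^8 ≡ 344^2 = 118336 ≡ 645; 11 = 8 + 2 + 1, so 602^11 ≡ 645·559·602 ≡ 473 (mod 731)
Candidate B: 439^2 = 192721 ≡ 468; 439^4 ≡ 468^2 = 219024 ≡ 455; 439^8 ≡ 455^2 = 207025 ≡ 152; 11 = 8 + 2 + 1, so 439^11 ≡ 152·468·439 ≡ 384 (mod 731)
  → matches h = 384

B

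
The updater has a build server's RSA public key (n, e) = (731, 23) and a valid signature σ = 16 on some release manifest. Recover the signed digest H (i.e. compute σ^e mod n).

Squares mod 731: σ^1≡16, σ^2≡256, σ^4≡477, σ^8≡188, σ^16≡256
23 = 16 + 4 + 2 + 1, so σ^23 ≡ 256·477·256·16 ≡ 84 (mod 731)

84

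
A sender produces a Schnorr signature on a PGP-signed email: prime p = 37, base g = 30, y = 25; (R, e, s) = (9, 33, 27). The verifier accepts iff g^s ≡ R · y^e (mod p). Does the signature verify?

does not verify

g^s mod p:
30^2 = 900 ≡ 12
30^4 ≡ 12^2 = 144 ≡ 33
30^8 ≡ 33^2 = 1089 ≡ 16
30^16 ≡ 16^2 = 256 ≡ 34
27 = 16 + 8 + 2 + 1, so 30^27 ≡ 34·16·12·30 ≡ 36 (mod 37)
R · y^e mod p:
25^2 = 625 ≡ 33
25^4 ≡ 33^2 = 1089 ≡ 16
25^8 ≡ 16^2 = 256 ≡ 34
25^16 ≡ 34^2 = 1156 ≡ 9
25^32 ≡ 9^2 = 81 ≡ 7
33 = 32 + 1, so 25^33 ≡ 7·25 ≡ 27 (mod 37)
9·27 = 243 ≡ 21 (mod 37)
36 ≠ 21; the check fails.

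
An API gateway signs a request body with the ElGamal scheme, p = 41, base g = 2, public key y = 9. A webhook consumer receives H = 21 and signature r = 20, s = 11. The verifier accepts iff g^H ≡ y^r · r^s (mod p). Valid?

no

Left side g^H mod p:
2^2 = 4
2^4 ≡ 4^2 = 16
2^8 ≡ 16^2 = 256 ≡ 10
2^16 ≡ 10^2 = 100 ≡ 18
21 = 16 + 4 + 1, so 2^21 ≡ 18·16·2 ≡ 2 (mod 41)
Right side y^r · r^s mod p:
9^2 = 81 ≡ 40
9^4 ≡ 40^2 = 1600 ≡ 1
9^8 ≡ 1^2 = 1
9^16 ≡ 1^2 = 1
20 = 16 + 4, so 9^20 ≡ 1·1 ≡ 1 (mod 41)
20^2 = 400 ≡ 31
20^4 ≡ 31^2 = 961 ≡ 18
20^8 ≡ 18^2 = 324 ≡ 37
11 = 8 + 2 + 1, so 20^11 ≡ 37·31·20 ≡ 21 (mod 41)
1·21 = 21 ≡ 21 (mod 41)
2 ≠ 21, so verification fails.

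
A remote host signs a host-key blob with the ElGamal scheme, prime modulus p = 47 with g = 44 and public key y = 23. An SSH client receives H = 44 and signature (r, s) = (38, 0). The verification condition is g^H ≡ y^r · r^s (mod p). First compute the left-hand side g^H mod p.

21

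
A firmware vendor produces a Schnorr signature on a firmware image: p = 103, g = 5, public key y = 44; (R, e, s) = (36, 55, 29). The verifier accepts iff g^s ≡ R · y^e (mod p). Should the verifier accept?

reject

g^s mod p:
Squares mod 103: 5^1≡5, 5^2≡25, 5^4≡7, 5^8≡49, 5^16≡32
29 = 16 + 8 + 4 + 1, so 5^29 ≡ 32·49·7·5 ≡ 84 (mod 103)
R · y^e mod p:
Squares mod 103: 44^1≡44, 44^2≡82, 44^4≡29, 44^8≡17, 44^16≡83, 44^32≡91
55 = 32 + 16 + 4 + 2 + 1, so 44^55 ≡ 91·83·29·82·44 ≡ 74 (mod 103)
36·74 = 2664 ≡ 89 (mod 103)
84 ≠ 89; the check fails.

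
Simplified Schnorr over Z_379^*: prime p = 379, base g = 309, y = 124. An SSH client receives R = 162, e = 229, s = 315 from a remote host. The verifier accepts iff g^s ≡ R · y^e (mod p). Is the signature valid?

g^s mod p:
309^2 = 95481 ≡ 352
309^4 ≡ 352^2 = 123904 ≡ 350
309^8 ≡ 350^2 = 122500 ≡ 83
309^16 ≡ 83^2 = 6889 ≡ 67
309^32 ≡ 67^2 = 4489 ≡ 320
309^64 ≡ 320^2 = 102400 ≡ 70
309^128 ≡ 70^2 = 4900 ≡ 352
309^256 ≡ 352^2 = 123904 ≡ 350
315 = 256 + 32 + 16 + 8 + 2 + 1, so 309^315 ≡ 350·320·67·83·352·309 ≡ 378 (mod 379)
R · y^e mod p:
124^2 = 15376 ≡ 216
124^4 ≡ 216^2 = 46656 ≡ 39
124^8 ≡ 39^2 = 1521 ≡ 5
124^16 ≡ 5^2 = 25
124^32 ≡ 25^2 = 625 ≡ 246
124^64 ≡ 246^2 = 60516 ≡ 255
124^128 ≡ 255^2 = 65025 ≡ 216
229 = 128 + 64 + 32 + 4 + 1, so 124^229 ≡ 216·255·246·39·124 ≡ 286 (mod 379)
162·286 = 46332 ≡ 94 (mod 379)
378 ≠ 94; the check fails.

invalid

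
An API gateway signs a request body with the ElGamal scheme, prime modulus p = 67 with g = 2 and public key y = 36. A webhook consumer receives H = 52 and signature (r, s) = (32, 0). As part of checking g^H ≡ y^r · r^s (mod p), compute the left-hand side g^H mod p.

54

Squares mod 67: 2^1≡2, 2^2≡4, 2^4≡16, 2^8≡55, 2^16≡10, 2^32≡33
52 = 32 + 16 + 4, so 2^52 ≡ 33·10·16 ≡ 54 (mod 67)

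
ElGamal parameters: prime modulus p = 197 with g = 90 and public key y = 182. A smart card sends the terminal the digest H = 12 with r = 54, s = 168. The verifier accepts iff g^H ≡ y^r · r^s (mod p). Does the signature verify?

Left side g^H mod p:
90^2 = 8100 ≡ 23
90^4 ≡ 23^2 = 529 ≡ 135
90^8 ≡ 135^2 = 18225 ≡ 101
12 = 8 + 4, so 90^12 ≡ 101·135 ≡ 42 (mod 197)
Right side y^r · r^s mod p:
182^2 = 33124 ≡ 28
182^4 ≡ 28^2 = 784 ≡ 193
182^8 ≡ 193^2 = 37249 ≡ 16
182^16 ≡ 16^2 = 256 ≡ 59
182^32 ≡ 59^2 = 3481 ≡ 132
54 = 32 + 16 + 4 + 2, so 182^54 ≡ 132·59·193·28 ≡ 60 (mod 197)
54^2 = 2916 ≡ 158
54^4 ≡ 158^2 = 24964 ≡ 142
54^8 ≡ 142^2 = 20164 ≡ 70
54^16 ≡ 70^2 = 4900 ≡ 172
54^32 ≡ 172^2 = 29584 ≡ 34
54^64 ≡ 34^2 = 1156 ≡ 171
54^128 ≡ 171^2 = 29241 ≡ 85
168 = 128 + 32 + 8, so 54^168 ≡ 85·34·70 ≡ 178 (mod 197)
60·178 = 10680 ≡ 42 (mod 197)
42 ≡ 42 (mod 197), so the signature is genuine.

verifies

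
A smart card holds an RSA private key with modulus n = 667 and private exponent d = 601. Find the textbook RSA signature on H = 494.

H^601 mod 667 = 30

30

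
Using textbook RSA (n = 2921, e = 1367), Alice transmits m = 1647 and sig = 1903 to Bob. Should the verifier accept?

accept

sig^1367 mod 2921 = 1647
Since 1647 equals the digest 1647, verification succeeds.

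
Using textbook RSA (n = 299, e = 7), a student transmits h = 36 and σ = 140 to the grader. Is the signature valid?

valid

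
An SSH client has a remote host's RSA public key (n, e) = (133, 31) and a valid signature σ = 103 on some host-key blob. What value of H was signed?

103

Squares mod 133: σ^1≡103, σ^2≡102, σ^4≡30, σ^8≡102, σ^16≡30
31 = 16 + 8 + 4 + 2 + 1, so σ^31 ≡ 30·102·30·102·103 ≡ 103 (mod 133)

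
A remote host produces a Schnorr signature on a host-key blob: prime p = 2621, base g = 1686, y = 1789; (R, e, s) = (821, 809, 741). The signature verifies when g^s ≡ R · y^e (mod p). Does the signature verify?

g^s mod p:
1686^2 = 2842596 ≡ 1432
1686^4 ≡ 1432^2 = 2050624 ≡ 1002
1686^8 ≡ 1002^2 = 1004004 ≡ 161
1686^16 ≡ 161^2 = 25921 ≡ 2332
1686^32 ≡ 2332^2 = 5438224 ≡ 2270
1686^64 ≡ 2270^2 = 5152900 ≡ 14
1686^128 ≡ 14^2 = 196
1686^256 ≡ 196^2 = 38416 ≡ 1722
1686^512 ≡ 1722^2 = 2965284 ≡ 933
741 = 512 + 128 + 64 + 32 + 4 + 1, so 1686^741 ≡ 933·196·14·2270·1002·1686 ≡ 739 (mod 2621)
R · y^e mod p:
1789^2 = 3200521 ≡ 280
1789^4 ≡ 280^2 = 78400 ≡ 2391
1789^8 ≡ 2391^2 = 5716881 ≡ 480
1789^16 ≡ 480^2 = 230400 ≡ 2373
1789^32 ≡ 2373^2 = 5631129 ≡ 1221
1789^64 ≡ 1221^2 = 1490841 ≡ 2113
1789^128 ≡ 2113^2 = 4464769 ≡ 1206
1789^256 ≡ 1206^2 = 1454436 ≡ 2402
1789^512 ≡ 2402^2 = 5769604 ≡ 783
809 = 512 + 256 + 32 + 8 + 1, so 1789^809 ≡ 783·2402·1221·480·1789 ≡ 865 (mod 2621)
821·865 = 710165 ≡ 2495 (mod 2621)
739 ≠ 2495; the check fails.

does not verify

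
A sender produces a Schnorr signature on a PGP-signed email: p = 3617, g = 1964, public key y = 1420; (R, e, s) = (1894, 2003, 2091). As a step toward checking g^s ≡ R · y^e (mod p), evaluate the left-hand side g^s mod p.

Squares mod 3617: 1964^1≡1964, 1964^2≡1574, 1964^4≡3448, 1964^8≡3242, 1964^16≡3179, 1964^32≡143, 1964^64≡2364, 1964^128≡231, 1964^256≡2723, 1964^512≡3496, 1964^1024≡173, 1964^2048≡993
2091 = 2048 + 32 + 8 + 2 + 1, so 1964^2091 ≡ 993·143·3242·1574·1964 ≡ 199 (mod 3617)

199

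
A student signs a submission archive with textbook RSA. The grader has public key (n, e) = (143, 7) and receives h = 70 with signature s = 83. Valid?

Squares mod 143: s^1≡83, s^2≡25, s^4≡53
7 = 4 + 2 + 1, so s^7 ≡ 53·25·83 ≡ 8 (mod 143)
8 ≠ 70, so verification fails.

no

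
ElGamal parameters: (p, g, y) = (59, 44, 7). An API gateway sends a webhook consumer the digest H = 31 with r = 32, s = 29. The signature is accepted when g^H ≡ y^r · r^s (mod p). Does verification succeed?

passes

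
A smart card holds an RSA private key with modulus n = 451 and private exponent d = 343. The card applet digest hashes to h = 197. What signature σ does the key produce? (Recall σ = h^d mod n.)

21

Squares mod 451: h^1≡197, h^2≡23, h^4≡78, h^8≡221, h^16≡133, h^32≡100, h^64≡78, h^128≡221, h^256≡133
343 = 256 + 64 + 16 + 4 + 2 + 1, so h^343 ≡ 133·78·133·78·23·197 ≡ 21 (mod 451)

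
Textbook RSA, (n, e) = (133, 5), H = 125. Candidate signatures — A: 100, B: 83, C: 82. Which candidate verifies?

B

Candidate A: Squares mod 133: 100^1≡100, 100^2≡25, 100^4≡93; 5 = 4 + 1, so 100^5 ≡ 93·100 ≡ 123 (mod 133)
Candidate B: Squares mod 133: 83^1≡83, 83^2≡106, 83^4≡64; 5 = 4 + 1, so 83^5 ≡ 64·83 ≡ 125 (mod 133)
  → matches H = 125
Candidate C: Squares mod 133: 82^1≡82, 82^2≡74, 82^4≡23; 5 = 4 + 1, so 82^5 ≡ 23·82 ≡ 24 (mod 133)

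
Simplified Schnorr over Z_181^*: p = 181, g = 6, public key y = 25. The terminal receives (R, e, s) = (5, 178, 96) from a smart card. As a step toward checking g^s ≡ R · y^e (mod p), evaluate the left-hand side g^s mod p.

42

6^2 = 36
6^4 ≡ 36^2 = 1296 ≡ 29
6^8 ≡ 29^2 = 841 ≡ 117
6^16 ≡ 117^2 = 13689 ≡ 114
6^32 ≡ 114^2 = 12996 ≡ 145
6^64 ≡ 145^2 = 21025 ≡ 29
96 = 64 + 32, so 6^96 ≡ 29·145 ≡ 42 (mod 181)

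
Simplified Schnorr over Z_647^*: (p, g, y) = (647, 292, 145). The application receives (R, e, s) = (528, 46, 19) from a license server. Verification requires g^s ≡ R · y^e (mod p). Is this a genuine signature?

g^s mod p:
292^2 = 85264 ≡ 507
292^4 ≡ 507^2 = 257049 ≡ 190
292^8 ≡ 190^2 = 36100 ≡ 515
292^16 ≡ 515^2 = 265225 ≡ 602
19 = 16 + 2 + 1, so 292^19 ≡ 602·507·292 ≡ 179 (mod 647)
R · y^e mod p:
145^2 = 21025 ≡ 321
145^4 ≡ 321^2 = 103041 ≡ 168
145^8 ≡ 168^2 = 28224 ≡ 403
145^16 ≡ 403^2 = 162409 ≡ 12
145^32 ≡ 12^2 = 144
46 = 32 + 8 + 4 + 2, so 145^46 ≡ 144·403·168·321 ≡ 344 (mod 647)
528·344 = 181632 ≡ 472 (mod 647)
179 ≠ 472; the check fails.

forged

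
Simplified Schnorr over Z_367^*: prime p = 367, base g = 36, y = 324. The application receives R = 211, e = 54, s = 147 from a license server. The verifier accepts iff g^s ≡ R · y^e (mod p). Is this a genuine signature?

g^s mod p:
Squares mod 367: 36^1≡36, 36^2≡195, 36^4≡224, 36^8≡264, 36^16≡333, 36^32≡55, 36^64≡89, 36^128≡214
147 = 128 + 16 + 2 + 1, so 36^147 ≡ 214·333·195·36 ≡ 72 (mod 367)
R · y^e mod p:
Squares mod 367: 324^1≡324, 324^2≡14, 324^4≡196, 324^8≡248, 324^16≡215, 324^32≡350
54 = 32 + 16 + 4 + 2, so 324^54 ≡ 350·215·196·14 ≡ 56 (mod 367)
211·56 = 11816 ≡ 72 (mod 367)
72 ≡ 72 (mod 367); signature holds.

genuine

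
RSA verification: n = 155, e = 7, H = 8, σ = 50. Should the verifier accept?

reject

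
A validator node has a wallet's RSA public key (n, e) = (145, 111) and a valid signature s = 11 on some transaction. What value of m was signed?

s^2 ≡ 11^2 = 121
s^4 ≡ 121^2 = 14641 ≡ 141
s^8 ≡ 141^2 = 19881 ≡ 16
s^16 ≡ 16^2 = 256 ≡ 111
s^32 ≡ 111^2 = 12321 ≡ 141
s^64 ≡ 141^2 = 19881 ≡ 16
111 = 64 + 32 + 8 + 4 + 2 + 1, so s^111 ≡ 16·141·16·141·121·11 ≡ 66 (mod 145)

66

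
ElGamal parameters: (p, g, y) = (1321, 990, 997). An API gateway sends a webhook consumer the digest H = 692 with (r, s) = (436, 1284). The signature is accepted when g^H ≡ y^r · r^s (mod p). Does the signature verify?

does not verify

Left side g^H mod p:
Squares mod 1321: 990^1≡990, 990^2≡1239, 990^4≡119, 990^8≡951, 990^16≡837, 990^32≡439, 990^64≡1176, 990^128≡1210, 990^256≡432, 990^512≡363
692 = 512 + 128 + 32 + 16 + 4, so 990^692 ≡ 363·1210·439·837·119 ≡ 439 (mod 1321)
Right side y^r · r^s mod p:
Squares mod 1321: 997^1≡997, 997^2≡617, 997^4≡241, 997^8≡1278, 997^16≡528, 997^32≡53, 997^64≡167, 997^128≡148, 997^256≡768
436 = 256 + 128 + 32 + 16 + 4, so 997^436 ≡ 768·148·53·528·241 ≡ 363 (mod 1321)
Squares mod 1321: 436^1≡436, 436^2≡1193, 436^4≡532, 436^8≡330, 436^16≡578, 436^32≡1192, 436^64≡789, 436^128≡330, 436^256≡578, 436^512≡1192, 436^1024≡789
1284 = 1024 + 256 + 4, so 436^1284 ≡ 789·578·532 ≡ 805 (mod 1321)
363·805 = 292215 ≡ 274 (mod 1321)
439 ≠ 274, so verification fails.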